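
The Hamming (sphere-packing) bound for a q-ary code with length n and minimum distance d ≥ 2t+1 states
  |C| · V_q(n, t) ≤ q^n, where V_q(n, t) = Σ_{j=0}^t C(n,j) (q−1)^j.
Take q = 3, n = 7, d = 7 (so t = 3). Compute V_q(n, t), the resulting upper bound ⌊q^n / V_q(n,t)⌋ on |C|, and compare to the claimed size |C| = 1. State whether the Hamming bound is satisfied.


V_q(n, t) = 379, q^n = 2187, Hamming bound = 5, |C| = 1 ≤ bound (satisfied).

Step 1: Compute V_q(n, t) = Σ_{j=0}^3 C(n, j) (q−1)^j.
  j = 0: C(7,0)·(2)^0 = 1·1 = 1.
  j = 1: C(7,1)·(2)^1 = 7·2 = 14.
  j = 2: C(7,2)·(2)^2 = 21·4 = 84.
  j = 3: C(7,3)·(2)^3 = 35·8 = 280.
  V_q(n, t) = 1 + 14 + 84 + 280 = 379.
Step 2: q^n = 3^7 = 2187.
Step 3: Hamming bound ⌊q^n / V_q(n,t)⌋ = ⌊2187/379⌋ = 5.
Step 4: Compare |C| = 1 to 5: satisfied.
The claimed |C| lies below the Hamming bound.


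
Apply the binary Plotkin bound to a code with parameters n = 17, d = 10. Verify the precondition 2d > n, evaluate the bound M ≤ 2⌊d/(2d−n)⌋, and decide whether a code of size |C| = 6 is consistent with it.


Plotkin bound M ≤ 6; given |C| = 6 ≤ bound (satisfied).

Check applicability: 2d = 20, n = 17.
2d − n = 3 > 0, so Plotkin applies.
Compute d/(2d−n) = 10/3 ≈ 3.3333.
⌊d/(2d−n)⌋ = 3.
Plotkin bound: M ≤ 2·3 = 6.
Given |C| = 6, check: satisfied.
This |C| is at the Plotkin bound.


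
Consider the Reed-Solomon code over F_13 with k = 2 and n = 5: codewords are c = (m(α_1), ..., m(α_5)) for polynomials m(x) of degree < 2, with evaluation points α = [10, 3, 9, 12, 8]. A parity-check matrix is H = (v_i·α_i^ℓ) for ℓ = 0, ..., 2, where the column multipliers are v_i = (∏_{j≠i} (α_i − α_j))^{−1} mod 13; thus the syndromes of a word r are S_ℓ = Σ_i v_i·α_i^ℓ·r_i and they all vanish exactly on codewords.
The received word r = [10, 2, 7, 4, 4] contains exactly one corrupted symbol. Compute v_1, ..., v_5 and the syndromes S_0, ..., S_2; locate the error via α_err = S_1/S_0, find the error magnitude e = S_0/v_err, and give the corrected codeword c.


S = (5, 8, 5), error at position 4, error magnitude e = 1, c = [10, 2, 7, 3, 4].

Step 1: column multipliers v_i = (∏_{j≠i}(α_i − α_j))^{−1} mod 13.
  i = 1 (α = 10): (10−3)(10−9)(10−12)(10−8) = 7·1·(−2)·2 = −28 ≡ 11, so v_1 = 11^{−1} = 6 (mod 13).
  i = 2 (α = 3): (3−10)(3−9)(3−12)(3−8) = (−7)·(−6)·(−9)·(−5) = 1890 ≡ 5, so v_2 = 5^{−1} = 8 (mod 13).
  i = 3 (α = 9): (9−10)(9−3)(9−12)(9−8) = (−1)·6·(−3)·1 = 18 ≡ 5, so v_3 = 5^{−1} = 8 (mod 13).
  i = 4 (α = 12): (12−10)(12−3)(12−9)(12−8) = 2·9·3·4 = 216 ≡ 8, so v_4 = 8^{−1} = 5 (mod 13).
  i = 5 (α = 8): (8−10)(8−3)(8−9)(8−12) = (−2)·5·(−1)·(−4) = −40 ≡ 12, so v_5 = 12^{−1} = 12 (mod 13).
  v = [6, 8, 8, 5, 12].
Step 2: syndromes of r = [10, 2, 7, 4, 4] (all sums mod 13).
  S_0 = Σ v_i r_i = 6·10 + 8·2 + 8·7 + 5·4 + 12·4 = 200 ≡ 5.
  S_1 = Σ v_i α_i r_i = 6·10·10 + 8·3·2 + 8·9·7 + 5·12·4 + 12·8·4 = 1776 ≡ 8.
  α_i^2 mod 13 = [9, 9, 3, 1, 12].
  S_2 = Σ v_i α_i^2 r_i = 6·9·10 + 8·9·2 + 8·3·7 + 5·1·4 + 12·12·4 = 1448 ≡ 5.
  S = (5, 8, 5) ≠ 0, so r is not a codeword (an error is present).
Step 3: locate the error. For a single error e at position i, S_ℓ = v_i·e·α_i^ℓ, so α_err = S_1/S_0.
  S_0^{−1} = 5^{−1} = 8 (mod 13), so α_err = 8·8 = 64 ≡ 12 = α_4. Error position i = 4.
  Consistency check: S_2/S_1 = 5·5 = 25 ≡ 12 = α_err ✓ (single-error assumption holds).
Step 4: error magnitude e = S_0/v_4 = S_0·∏_{j≠4}(α_4 − α_j) = 5·8 = 40 ≡ 1 (mod 13).
Step 5: correct position 4: c_4 = r_4 − e = 4 − 1 ≡ 3 (mod 13). Hence c = [10, 2, 7, 3, 4].
  Check: interpolating c through the α_i gives m(x) = 6 + 3·x (degree < 2) with m(α_i) = c_i for every i, so c is indeed a codeword.


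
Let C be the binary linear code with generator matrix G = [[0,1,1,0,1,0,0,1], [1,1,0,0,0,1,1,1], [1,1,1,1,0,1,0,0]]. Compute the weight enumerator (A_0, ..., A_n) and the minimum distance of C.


Weight distribution: A_0 = 1, A_4 = 3, A_5 = 4. Minimum distance d = 4.

Enumerate all 2^3 = 8 messages m ∈ F_2^3.
For each, compute codeword c = mG in F_2^8, then tally its weight.
  m = 000 → c = 00000000, weight = 0.
  m = 100 → c = 01101001, weight = 4.
  m = 010 → c = 11000111, weight = 5.
  m = 110 → c = 10101110, weight = 5.
  m = 001 → c = 11110100, weight = 5.
  m = 101 → c = 10011101, weight = 5.
  m = 011 → c = 00110011, weight = 4.
  m = 111 → c = 01011010, weight = 4.
Tally weights:
  weight 0: 1 codewords.
  weight 4: 3 codewords.
  weight 5: 4 codewords.
Minimum distance d = smallest w > 0 with A_w > 0 = 4.
Sanity: Σ A_w = 8 = 2^3 = 8 ✓.


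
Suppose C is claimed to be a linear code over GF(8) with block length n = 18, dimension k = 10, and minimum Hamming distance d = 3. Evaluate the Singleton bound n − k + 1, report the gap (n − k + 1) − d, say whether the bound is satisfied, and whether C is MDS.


Singleton RHS = n − k + 1 = 9, slack = 6, bound satisfied, not MDS.

Singleton bound: d ≤ n − k + 1.
Here n = 18, k = 10, so n − k + 1 = 9.
Given d = 3, check d ≤ 9: YES.
Slack = (n − k + 1) − d = 6.
The code is NOT MDS (slack = 6 > 0).
Description: the claimed parameters are [18, 10, 3]_8; such a code would be non-MDS.


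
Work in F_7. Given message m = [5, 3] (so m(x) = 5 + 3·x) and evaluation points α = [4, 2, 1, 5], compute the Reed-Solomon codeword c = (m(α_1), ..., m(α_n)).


c = [3, 4, 1, 6]

Message polynomial: m(x) = 5 + 3·x (mod 7).
For each evaluation point α_i, compute m(α_i) mod 7:
  α_1 = 4: Horner steps 3 → 3, so m(4) = 3.
  α_2 = 2: Horner steps 3 → 4, so m(2) = 4.
  α_3 = 1: Horner steps 3 → 1, so m(1) = 1.
  α_4 = 5: Horner steps 3 → 6, so m(5) = 6.
Codeword c = [3, 4, 1, 6] ∈ F_7^4.


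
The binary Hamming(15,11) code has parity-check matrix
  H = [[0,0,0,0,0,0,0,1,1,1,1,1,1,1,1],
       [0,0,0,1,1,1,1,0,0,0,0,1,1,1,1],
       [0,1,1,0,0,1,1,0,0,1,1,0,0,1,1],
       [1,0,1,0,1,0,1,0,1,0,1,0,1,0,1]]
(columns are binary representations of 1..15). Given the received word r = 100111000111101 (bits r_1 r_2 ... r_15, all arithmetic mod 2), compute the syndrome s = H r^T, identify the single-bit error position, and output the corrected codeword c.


s = (1, 0, 0, 1)^T, error position = 9, corrected codeword c = 100111001111101

Compute s = H r^T mod 2 one row at a time:
  s_1 = 0 + 0 + 1 + 1 + 1 + 1 + 0 + 1 = 5 ≡ 1 (mod 2).
  s_2 = 1 + 1 + 1 + 0 + 1 + 1 + 0 + 1 = 6 ≡ 0 (mod 2).
  s_3 = 0 + 0 + 1 + 0 + 1 + 1 + 0 + 1 = 4 ≡ 0 (mod 2).
  s_4 = 1 + 0 + 1 + 0 + 0 + 1 + 1 + 1 = 5 ≡ 1 (mod 2).
s = (1, 0, 0, 1)^T — this equals column 9 of H (binary 1001), so error is at position 9.
Correct: flip bit 9 of r = 100111000111101 to get c = 100111001111101.


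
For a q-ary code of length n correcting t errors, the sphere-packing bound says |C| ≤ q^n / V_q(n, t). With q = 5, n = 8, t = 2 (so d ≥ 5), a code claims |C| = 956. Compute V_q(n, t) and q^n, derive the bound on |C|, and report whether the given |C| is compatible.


V_q(n, t) = 481, q^n = 390625, Hamming bound = 812, |C| = 956 > bound (violated).

Step 1: Compute V_q(n, t) = Σ_{j=0}^2 C(n, j) (q−1)^j.
  j = 0: C(8,0)·(4)^0 = 1·1 = 1.
  j = 1: C(8,1)·(4)^1 = 8·4 = 32.
  j = 2: C(8,2)·(4)^2 = 28·16 = 448.
  V_q(n, t) = 1 + 32 + 448 = 481.
Step 2: q^n = 5^8 = 390625.
Step 3: Hamming bound ⌊q^n / V_q(n,t)⌋ = ⌊390625/481⌋ = 812.
Step 4: Compare |C| = 956 to 812: violated.
The claimed |C| lies above the Hamming bound, so no 5-ary code of length 8 with d ≥ 5 can have 956 codewords.


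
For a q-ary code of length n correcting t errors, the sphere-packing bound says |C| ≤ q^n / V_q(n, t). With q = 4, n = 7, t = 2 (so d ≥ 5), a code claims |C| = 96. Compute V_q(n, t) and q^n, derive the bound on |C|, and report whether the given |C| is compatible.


V_q(n, t) = 211, q^n = 16384, Hamming bound = 77, |C| = 96 > bound (violated).

Step 1: Compute V_q(n, t) = Σ_{j=0}^2 C(n, j) (q−1)^j.
  j = 0: C(7,0)·(3)^0 = 1·1 = 1.
  j = 1: C(7,1)·(3)^1 = 7·3 = 21.
  j = 2: C(7,2)·(3)^2 = 21·9 = 189.
  V_q(n, t) = 1 + 21 + 189 = 211.
Step 2: q^n = 4^7 = 16384.
Step 3: Hamming bound ⌊q^n / V_q(n,t)⌋ = ⌊16384/211⌋ = 77.
Step 4: Compare |C| = 96 to 77: violated.
The claimed |C| lies above the Hamming bound, so no 4-ary code of length 7 with d ≥ 5 can have 96 codewords.


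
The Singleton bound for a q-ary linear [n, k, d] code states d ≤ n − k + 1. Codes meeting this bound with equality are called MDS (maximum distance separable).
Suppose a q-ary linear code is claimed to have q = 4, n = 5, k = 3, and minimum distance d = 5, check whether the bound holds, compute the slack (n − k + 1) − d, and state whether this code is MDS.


Singleton RHS = n − k + 1 = 3, slack = -2, bound violated (no such code; not MDS).

Singleton bound: d ≤ n − k + 1.
Here n = 5, k = 3, so n − k + 1 = 3.
Given d = 5, check d ≤ 3: NO.
Slack = (n − k + 1) − d = -2.
The slack is negative: d = 5 exceeds n − k + 1 = 3 by 2, so the Singleton bound is violated and no linear [5, 3, 5]_4 code can exist. In particular it is not MDS (MDS requires d = n − k + 1 exactly).
Description: the claimed parameters are [5, 3, 5]_4; such a code would be impossible (violates the Singleton bound).


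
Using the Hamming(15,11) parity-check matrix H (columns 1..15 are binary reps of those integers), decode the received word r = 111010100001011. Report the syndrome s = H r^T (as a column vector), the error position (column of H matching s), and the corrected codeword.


s = (1, 1, 1, 1)^T, error position = 15, corrected codeword c = 111010100001010

Compute s = H r^T mod 2 one row at a time:
  s_1 = 0 + 0 + 0 + 0 + 1 + 0 + 1 + 1 = 3 ≡ 1 (mod 2).
  s_2 = 0 + 1 + 0 + 1 + 1 + 0 + 1 + 1 = 5 ≡ 1 (mod 2).
  s_3 = 1 + 1 + 0 + 1 + 0 + 0 + 1 + 1 = 5 ≡ 1 (mod 2).
  s_4 = 1 + 1 + 1 + 1 + 0 + 0 + 0 + 1 = 5 ≡ 1 (mod 2).
s = (1, 1, 1, 1)^T — this equals column 15 of H (binary 1111), so error is at position 15.
Correct: flip bit 15 of r = 111010100001011 to get c = 111010100001010.


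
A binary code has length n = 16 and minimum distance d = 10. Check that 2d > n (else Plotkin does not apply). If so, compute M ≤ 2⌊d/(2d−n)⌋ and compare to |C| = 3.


Plotkin bound M ≤ 4; given |C| = 3 ≤ bound (satisfied).

Check applicability: 2d = 20, n = 16.
2d − n = 4 > 0, so Plotkin applies.
Compute d/(2d−n) = 10/4 ≈ 2.5000.
⌊d/(2d−n)⌋ = 2.
Plotkin bound: M ≤ 2·2 = 4.
Given |C| = 3, check: satisfied.
This |C| is below the Plotkin bound.


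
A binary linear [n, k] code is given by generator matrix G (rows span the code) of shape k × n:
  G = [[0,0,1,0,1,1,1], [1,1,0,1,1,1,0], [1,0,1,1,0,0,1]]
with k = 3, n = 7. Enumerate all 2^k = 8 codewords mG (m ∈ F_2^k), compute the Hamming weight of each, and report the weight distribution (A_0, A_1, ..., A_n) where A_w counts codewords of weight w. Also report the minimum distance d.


Weight distribution: A_0 = 1, A_1 = 1, A_4 = 3, A_5 = 3. Minimum distance d = 1.

Enumerate all 2^3 = 8 messages m ∈ F_2^3.
For each, compute codeword c = mG in F_2^7, then tally its weight.
  m = 000 → c = 0000000, weight = 0.
  m = 100 → c = 0010111, weight = 4.
  m = 010 → c = 1101110, weight = 5.
  m = 110 → c = 1111001, weight = 5.
  m = 001 → c = 1011001, weight = 4.
  m = 101 → c = 1001110, weight = 4.
  m = 011 → c = 0110111, weight = 5.
  m = 111 → c = 0100000, weight = 1.
Tally weights:
  weight 0: 1 codewords.
  weight 1: 1 codewords.
  weight 4: 3 codewords.
  weight 5: 3 codewords.
Minimum distance d = smallest w > 0 with A_w > 0 = 1.
Sanity: Σ A_w = 8 = 2^3 = 8 ✓.


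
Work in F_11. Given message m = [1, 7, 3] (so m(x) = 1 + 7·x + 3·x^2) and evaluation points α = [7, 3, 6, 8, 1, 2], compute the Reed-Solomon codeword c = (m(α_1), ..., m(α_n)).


c = [10, 5, 8, 7, 0, 5]

Message polynomial: m(x) = 1 + 7·x + 3·x^2 (mod 11).
For each evaluation point α_i, compute m(α_i) mod 11:
  α_1 = 7: Horner steps 3 → 6 → 10, so m(7) = 10.
  α_2 = 3: Horner steps 3 → 5 → 5, so m(3) = 5.
  α_3 = 6: Horner steps 3 → 3 → 8, so m(6) = 8.
  α_4 = 8: Horner steps 3 → 9 → 7, so m(8) = 7.
  α_5 = 1: Horner steps 3 → 10 → 0, so m(1) = 0.
  α_6 = 2: Horner steps 3 → 2 → 5, so m(2) = 5.
Codeword c = [10, 5, 8, 7, 0, 5] ∈ F_11^6.


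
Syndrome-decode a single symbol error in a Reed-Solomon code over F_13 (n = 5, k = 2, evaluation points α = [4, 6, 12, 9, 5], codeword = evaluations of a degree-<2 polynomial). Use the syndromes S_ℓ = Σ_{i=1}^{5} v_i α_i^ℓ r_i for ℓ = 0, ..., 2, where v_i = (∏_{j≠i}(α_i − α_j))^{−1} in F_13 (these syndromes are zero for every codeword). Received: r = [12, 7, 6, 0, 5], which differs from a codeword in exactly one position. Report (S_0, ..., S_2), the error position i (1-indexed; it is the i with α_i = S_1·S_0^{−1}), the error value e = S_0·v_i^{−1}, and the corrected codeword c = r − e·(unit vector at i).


S = (11, 5, 7), error at position 1, error magnitude e = 9, c = [3, 7, 6, 0, 5].

Step 1: column multipliers v_i = (∏_{j≠i}(α_i − α_j))^{−1} mod 13.
  i = 1 (α = 4): (4−6)(4−12)(4−9)(4−5) = (−2)·(−8)·(−5)·(−1) = 80 ≡ 2, so v_1 = 2^{−1} = 7 (mod 13).
  i = 2 (α = 6): (6−4)(6−12)(6−9)(6−5) = 2·(−6)·(−3)·1 = 36 ≡ 10, so v_2 = 10^{−1} = 4 (mod 13).
  i = 3 (α = 12): (12−4)(12−6)(12−9)(12−5) = 8·6·3·7 = 1008 ≡ 7, so v_3 = 7^{−1} = 2 (mod 13).
  i = 4 (α = 9): (9−4)(9−6)(9−12)(9−5) = 5·3·(−3)·4 = −180 ≡ 2, so v_4 = 2^{−1} = 7 (mod 13).
  i = 5 (α = 5): (5−4)(5−6)(5−12)(5−9) = 1·(−1)·(−7)·(−4) = −28 ≡ 11, so v_5 = 11^{−1} = 6 (mod 13).
  v = [7, 4, 2, 7, 6].
Step 2: syndromes of r = [12, 7, 6, 0, 5] (all sums mod 13).
  S_0 = Σ v_i r_i = 7·12 + 4·7 + 2·6 + 7·0 + 6·5 = 154 ≡ 11.
  S_1 = Σ v_i α_i r_i = 7·4·12 + 4·6·7 + 2·12·6 + 7·9·0 + 6·5·5 = 798 ≡ 5.
  α_i^2 mod 13 = [3, 10, 1, 3, 12].
  S_2 = Σ v_i α_i^2 r_i = 7·3·12 + 4·10·7 + 2·1·6 + 7·3·0 + 6·12·5 = 904 ≡ 7.
  S = (11, 5, 7) ≠ 0, so r is not a codeword (an error is present).
Step 3: locate the error. For a single error e at position i, S_ℓ = v_i·e·α_i^ℓ, so α_err = S_1/S_0.
  S_0^{−1} = 11^{−1} = 6 (mod 13), so α_err = 5·6 = 30 ≡ 4 = α_1. Error position i = 1.
  Consistency check: S_2/S_1 = 7·8 = 56 ≡ 4 = α_err ✓ (single-error assumption holds).
Step 4: error magnitude e = S_0/v_1 = S_0·∏_{j≠1}(α_1 − α_j) = 11·2 = 22 ≡ 9 (mod 13).
Step 5: correct position 1: c_1 = r_1 − e = 12 − 9 ≡ 3 (mod 13). Hence c = [3, 7, 6, 0, 5].
  Check: interpolating c through the α_i gives m(x) = 8 + 2·x (degree < 2) with m(α_i) = c_i for every i, so c is indeed a codeword.


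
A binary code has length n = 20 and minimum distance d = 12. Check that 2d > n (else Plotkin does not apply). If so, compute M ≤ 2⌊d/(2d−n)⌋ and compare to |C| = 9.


Plotkin bound M ≤ 6; given |C| = 9 > bound (violated).

Check applicability: 2d = 24, n = 20.
2d − n = 4 > 0, so Plotkin applies.
Compute d/(2d−n) = 12/4 ≈ 3.0000.
⌊d/(2d−n)⌋ = 3.
Plotkin bound: M ≤ 2·3 = 6.
Given |C| = 9, check: VIOLATED.
This |C| is above the Plotkin bound, so no binary code with n = 20, d = 12 and 9 codewords exists.


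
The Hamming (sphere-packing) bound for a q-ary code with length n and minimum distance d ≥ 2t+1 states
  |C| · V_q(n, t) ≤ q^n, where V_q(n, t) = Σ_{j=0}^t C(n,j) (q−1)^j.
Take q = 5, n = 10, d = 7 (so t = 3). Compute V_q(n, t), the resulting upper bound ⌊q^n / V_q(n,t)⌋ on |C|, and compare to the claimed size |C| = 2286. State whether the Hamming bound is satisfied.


V_q(n, t) = 8441, q^n = 9765625, Hamming bound = 1156, |C| = 2286 > bound (violated).

Step 1: Compute V_q(n, t) = Σ_{j=0}^3 C(n, j) (q−1)^j.
  j = 0: C(10,0)·(4)^0 = 1·1 = 1.
  j = 1: C(10,1)·(4)^1 = 10·4 = 40.
  j = 2: C(10,2)·(4)^2 = 45·16 = 720.
  j = 3: C(10,3)·(4)^3 = 120·64 = 7680.
  V_q(n, t) = 1 + 40 + 720 + 7680 = 8441.
Step 2: q^n = 5^10 = 9765625.
Step 3: Hamming bound ⌊q^n / V_q(n,t)⌋ = ⌊9765625/8441⌋ = 1156.
Step 4: Compare |C| = 2286 to 1156: violated.
The claimed |C| lies above the Hamming bound, so no 5-ary code of length 10 with d ≥ 7 can have 2286 codewords.


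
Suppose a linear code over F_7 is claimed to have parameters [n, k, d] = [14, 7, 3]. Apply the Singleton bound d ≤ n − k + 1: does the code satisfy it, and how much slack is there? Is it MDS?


Singleton RHS = n − k + 1 = 8, slack = 5, bound satisfied, not MDS.

Singleton bound: d ≤ n − k + 1.
Here n = 14, k = 7, so n − k + 1 = 8.
Given d = 3, check d ≤ 8: YES.
Slack = (n − k + 1) − d = 5.
The code is NOT MDS (slack = 5 > 0).
Description: the claimed parameters are [14, 7, 3]_7; such a code would be non-MDS.


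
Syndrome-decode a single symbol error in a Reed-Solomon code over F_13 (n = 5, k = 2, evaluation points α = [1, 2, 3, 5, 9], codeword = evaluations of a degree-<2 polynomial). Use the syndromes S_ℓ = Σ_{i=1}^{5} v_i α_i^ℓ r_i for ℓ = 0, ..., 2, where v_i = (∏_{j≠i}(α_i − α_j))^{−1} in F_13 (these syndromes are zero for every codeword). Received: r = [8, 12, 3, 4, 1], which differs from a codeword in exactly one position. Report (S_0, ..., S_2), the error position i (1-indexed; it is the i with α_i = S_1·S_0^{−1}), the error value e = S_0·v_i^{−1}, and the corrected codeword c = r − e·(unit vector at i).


S = (4, 7, 9), error at position 4, error magnitude e = 6, c = [8, 12, 3, 11, 1].

Step 1: column multipliers v_i = (∏_{j≠i}(α_i − α_j))^{−1} mod 13.
  i = 1 (α = 1): (1−2)(1−3)(1−5)(1−9) = (−1)·(−2)·(−4)·(−8) = 64 ≡ 12, so v_1 = 12^{−1} = 12 (mod 13).
  i = 2 (α = 2): (2−1)(2−3)(2−5)(2−9) = 1·(−1)·(−3)·(−7) = −21 ≡ 5, so v_2 = 5^{−1} = 8 (mod 13).
  i = 3 (α = 3): (3−1)(3−2)(3−5)(3−9) = 2·1·(−2)·(−6) = 24 ≡ 11, so v_3 = 11^{−1} = 6 (mod 13).
  i = 4 (α = 5): (5−1)(5−2)(5−3)(5−9) = 4·3·2·(−4) = −96 ≡ 8, so v_4 = 8^{−1} = 5 (mod 13).
  i = 5 (α = 9): (9−1)(9−2)(9−3)(9−5) = 8·7·6·4 = 1344 ≡ 5, so v_5 = 5^{−1} = 8 (mod 13).
  v = [12, 8, 6, 5, 8].
Step 2: syndromes of r = [8, 12, 3, 4, 1] (all sums mod 13).
  S_0 = Σ v_i r_i = 12·8 + 8·12 + 6·3 + 5·4 + 8·1 = 238 ≡ 4.
  S_1 = Σ v_i α_i r_i = 12·1·8 + 8·2·12 + 6·3·3 + 5·5·4 + 8·9·1 = 514 ≡ 7.
  α_i^2 mod 13 = [1, 4, 9, 12, 3].
  S_2 = Σ v_i α_i^2 r_i = 12·1·8 + 8·4·12 + 6·9·3 + 5·12·4 + 8·3·1 = 906 ≡ 9.
  S = (4, 7, 9) ≠ 0, so r is not a codeword (an error is present).
Step 3: locate the error. For a single error e at position i, S_ℓ = v_i·e·α_i^ℓ, so α_err = S_1/S_0.
  S_0^{−1} = 4^{−1} = 10 (mod 13), so α_err = 7·10 = 70 ≡ 5 = α_4. Error position i = 4.
  Consistency check: S_2/S_1 = 9·2 = 18 ≡ 5 = α_err ✓ (single-error assumption holds).
Step 4: error magnitude e = S_0/v_4 = S_0·∏_{j≠4}(α_4 − α_j) = 4·8 = 32 ≡ 6 (mod 13).
Step 5: correct position 4: c_4 = r_4 − e = 4 − 6 ≡ 11 (mod 13). Hence c = [8, 12, 3, 11, 1].
  Check: interpolating c through the α_i gives m(x) = 4 + 4·x (degree < 2) with m(α_i) = c_i for every i, so c is indeed a codeword.


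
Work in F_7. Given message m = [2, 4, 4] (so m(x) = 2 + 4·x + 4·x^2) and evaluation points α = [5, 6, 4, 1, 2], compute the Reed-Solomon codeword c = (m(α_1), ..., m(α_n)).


c = [3, 2, 5, 3, 5]

Message polynomial: m(x) = 2 + 4·x + 4·x^2 (mod 7).
For each evaluation point α_i, compute m(α_i) mod 7:
  α_1 = 5: Horner steps 4 → 3 → 3, so m(5) = 3.
  α_2 = 6: Horner steps 4 → 0 → 2, so m(6) = 2.
  α_3 = 4: Horner steps 4 → 6 → 5, so m(4) = 5.
  α_4 = 1: Horner steps 4 → 1 → 3, so m(1) = 3.
  α_5 = 2: Horner steps 4 → 5 → 5, so m(2) = 5.
Codeword c = [3, 2, 5, 3, 5] ∈ F_7^5.


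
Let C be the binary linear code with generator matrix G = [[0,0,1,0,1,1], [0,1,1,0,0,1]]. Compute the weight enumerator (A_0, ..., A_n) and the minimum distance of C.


Weight distribution: A_0 = 1, A_2 = 1, A_3 = 2. Minimum distance d = 2.

Enumerate all 2^2 = 4 messages m ∈ F_2^2.
For each, compute codeword c = mG in F_2^6, then tally its weight.
  m = 00 → c = 000000, weight = 0.
  m = 10 → c = 001011, weight = 3.
  m = 01 → c = 011001, weight = 3.
  m = 11 → c = 010010, weight = 2.
Tally weights:
  weight 0: 1 codewords.
  weight 2: 1 codewords.
  weight 3: 2 codewords.
Minimum distance d = smallest w > 0 with A_w > 0 = 2.
Sanity: Σ A_w = 4 = 2^2 = 4 ✓.


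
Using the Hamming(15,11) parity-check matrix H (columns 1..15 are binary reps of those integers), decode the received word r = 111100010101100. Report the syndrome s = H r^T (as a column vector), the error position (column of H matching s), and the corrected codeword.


s = (0, 1, 1, 1)^T, error position = 7, corrected codeword c = 111100110101100

Compute s = H r^T mod 2 one row at a time:
  s_1 = 1 + 0 + 1 + 0 + 1 + 1 + 0 + 0 = 4 ≡ 0 (mod 2).
  s_2 = 1 + 0 + 0 + 0 + 1 + 1 + 0 + 0 = 3 ≡ 1 (mod 2).
  s_3 = 1 + 1 + 0 + 0 + 1 + 0 + 0 + 0 = 3 ≡ 1 (mod 2).
  s_4 = 1 + 1 + 0 + 0 + 0 + 0 + 1 + 0 = 3 ≡ 1 (mod 2).
s = (0, 1, 1, 1)^T — this equals column 7 of H (binary 0111), so error is at position 7.
Correct: flip bit 7 of r = 111100010101100 to get c = 111100110101100.


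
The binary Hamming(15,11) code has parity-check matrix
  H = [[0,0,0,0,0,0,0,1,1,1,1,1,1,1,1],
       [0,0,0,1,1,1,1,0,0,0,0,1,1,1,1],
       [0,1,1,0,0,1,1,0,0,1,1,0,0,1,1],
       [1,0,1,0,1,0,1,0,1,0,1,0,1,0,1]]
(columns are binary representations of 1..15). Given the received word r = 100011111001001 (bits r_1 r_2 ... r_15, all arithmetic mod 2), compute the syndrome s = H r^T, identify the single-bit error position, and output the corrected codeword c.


s = (0, 1, 1, 1)^T, error position = 7, corrected codeword c = 100011011001001

Compute s = H r^T mod 2 one row at a time:
  s_1 = 1 + 1 + 0 + 0 + 1 + 0 + 0 + 1 = 4 ≡ 0 (mod 2).
  s_2 = 0 + 1 + 1 + 1 + 1 + 0 + 0 + 1 = 5 ≡ 1 (mod 2).
  s_3 = 0 + 0 + 1 + 1 + 0 + 0 + 0 + 1 = 3 ≡ 1 (mod 2).
  s_4 = 1 + 0 + 1 + 1 + 1 + 0 + 0 + 1 = 5 ≡ 1 (mod 2).
s = (0, 1, 1, 1)^T — this equals column 7 of H (binary 0111), so error is at position 7.
Correct: flip bit 7 of r = 100011111001001 to get c = 100011011001001.


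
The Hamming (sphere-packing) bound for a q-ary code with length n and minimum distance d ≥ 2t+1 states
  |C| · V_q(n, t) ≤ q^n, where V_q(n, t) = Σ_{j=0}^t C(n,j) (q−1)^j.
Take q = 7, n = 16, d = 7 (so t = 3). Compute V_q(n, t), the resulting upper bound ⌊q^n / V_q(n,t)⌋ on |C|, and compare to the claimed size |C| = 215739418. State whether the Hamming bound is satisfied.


V_q(n, t) = 125377, q^n = 33232930569601, Hamming bound = 265064011, |C| = 215739418 ≤ bound (satisfied).

Step 1: Compute V_q(n, t) = Σ_{j=0}^3 C(n, j) (q−1)^j.
  j = 0: C(16,0)·(6)^0 = 1·1 = 1.
  j = 1: C(16,1)·(6)^1 = 16·6 = 96.
  j = 2: C(16,2)·(6)^2 = 120·36 = 4320.
  j = 3: C(16,3)·(6)^3 = 560·216 = 120960.
  V_q(n, t) = 1 + 96 + 4320 + 120960 = 125377.
Step 2: q^n = 7^16 = 33232930569601.
Step 3: Hamming bound ⌊q^n / V_q(n,t)⌋ = ⌊33232930569601/125377⌋ = 265064011.
Step 4: Compare |C| = 215739418 to 265064011: satisfied.
The claimed |C| lies below the Hamming bound.


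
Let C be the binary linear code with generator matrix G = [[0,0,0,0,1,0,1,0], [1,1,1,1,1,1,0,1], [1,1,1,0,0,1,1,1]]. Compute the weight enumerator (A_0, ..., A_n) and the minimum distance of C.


Weight distribution: A_0 = 1, A_1 = 1, A_2 = 1, A_3 = 1, A_6 = 2, A_7 = 2. Minimum distance d = 1.

Enumerate all 2^3 = 8 messages m ∈ F_2^3.
For each, compute codeword c = mG in F_2^8, then tally its weight.
  m = 000 → c = 00000000, weight = 0.
  m = 100 → c = 00001010, weight = 2.
  m = 010 → c = 11111101, weight = 7.
  m = 110 → c = 11110111, weight = 7.
  m = 001 → c = 11100111, weight = 6.
  m = 101 → c = 11101101, weight = 6.
  m = 011 → c = 00011010, weight = 3.
  m = 111 → c = 00010000, weight = 1.
Tally weights:
  weight 0: 1 codewords.
  weight 1: 1 codewords.
  weight 2: 1 codewords.
  weight 3: 1 codewords.
  weight 6: 2 codewords.
  weight 7: 2 codewords.
Minimum distance d = smallest w > 0 with A_w > 0 = 1.
Sanity: Σ A_w = 8 = 2^3 = 8 ✓.


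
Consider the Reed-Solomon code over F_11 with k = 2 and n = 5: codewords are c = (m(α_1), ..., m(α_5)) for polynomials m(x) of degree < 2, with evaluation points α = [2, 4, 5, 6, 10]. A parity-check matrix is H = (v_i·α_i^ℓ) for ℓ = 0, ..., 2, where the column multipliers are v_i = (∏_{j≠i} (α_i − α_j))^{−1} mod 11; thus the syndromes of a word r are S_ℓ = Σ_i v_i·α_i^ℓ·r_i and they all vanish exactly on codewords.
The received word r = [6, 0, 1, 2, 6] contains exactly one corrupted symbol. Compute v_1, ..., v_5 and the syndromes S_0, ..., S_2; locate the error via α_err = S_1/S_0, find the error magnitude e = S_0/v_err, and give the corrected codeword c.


S = (6, 1, 2), error at position 1, error magnitude e = 8, c = [9, 0, 1, 2, 6].

Step 1: column multipliers v_i = (∏_{j≠i}(α_i − α_j))^{−1} mod 11.
  i = 1 (α = 2): (2−4)(2−5)(2−6)(2−10) = (−2)·(−3)·(−4)·(−8) = 192 ≡ 5, so v_1 = 5^{−1} = 9 (mod 11).
  i = 2 (α = 4): (4−2)(4−5)(4−6)(4−10) = 2·(−1)·(−2)·(−6) = −24 ≡ 9, so v_2 = 9^{−1} = 5 (mod 11).
  i = 3 (α = 5): (5−2)(5−4)(5−6)(5−10) = 3·1·(−1)·(−5) = 15 ≡ 4, so v_3 = 4^{−1} = 3 (mod 11).
  i = 4 (α = 6): (6−2)(6−4)(6−5)(6−10) = 4·2·1·(−4) = −32 ≡ 1, so v_4 = 1^{−1} = 1 (mod 11).
  i = 5 (α = 10): (10−2)(10−4)(10−5)(10−6) = 8·6·5·4 = 960 ≡ 3, so v_5 = 3^{−1} = 4 (mod 11).
  v = [9, 5, 3, 1, 4].
Step 2: syndromes of r = [6, 0, 1, 2, 6] (all sums mod 11).
  S_0 = Σ v_i r_i = 9·6 + 5·0 + 3·1 + 1·2 + 4·6 = 83 ≡ 6.
  S_1 = Σ v_i α_i r_i = 9·2·6 + 5·4·0 + 3·5·1 + 1·6·2 + 4·10·6 = 375 ≡ 1.
  α_i^2 mod 11 = [4, 5, 3, 3, 1].
  S_2 = Σ v_i α_i^2 r_i = 9·4·6 + 5·5·0 + 3·3·1 + 1·3·2 + 4·1·6 = 255 ≡ 2.
  S = (6, 1, 2) ≠ 0, so r is not a codeword (an error is present).
Step 3: locate the error. For a single error e at position i, S_ℓ = v_i·e·α_i^ℓ, so α_err = S_1/S_0.
  S_0^{−1} = 6^{−1} = 2 (mod 11), so α_err = 1·2 = 2 ≡ 2 = α_1. Error position i = 1.
  Consistency check: S_2/S_1 = 2·1 = 2 ≡ 2 = α_err ✓ (single-error assumption holds).
Step 4: error magnitude e = S_0/v_1 = S_0·∏_{j≠1}(α_1 − α_j) = 6·5 = 30 ≡ 8 (mod 11).
Step 5: correct position 1: c_1 = r_1 − e = 6 − 8 ≡ 9 (mod 11). Hence c = [9, 0, 1, 2, 6].
  Check: interpolating c through the α_i gives m(x) = 7 + 1·x (degree < 2) with m(α_i) = c_i for every i, so c is indeed a codeword.


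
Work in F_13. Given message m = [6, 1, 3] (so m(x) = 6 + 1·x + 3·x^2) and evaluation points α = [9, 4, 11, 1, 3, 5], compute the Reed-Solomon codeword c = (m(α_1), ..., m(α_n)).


c = [11, 6, 3, 10, 10, 8]

Message polynomial: m(x) = 6 + 1·x + 3·x^2 (mod 13).
For each evaluation point α_i, compute m(α_i) mod 13:
  α_1 = 9: Horner steps 3 → 2 → 11, so m(9) = 11.
  α_2 = 4: Horner steps 3 → 0 → 6, so m(4) = 6.
  α_3 = 11: Horner steps 3 → 8 → 3, so m(11) = 3.
  α_4 = 1: Horner steps 3 → 4 → 10, so m(1) = 10.
  α_5 = 3: Horner steps 3 → 10 → 10, so m(3) = 10.
  α_6 = 5: Horner steps 3 → 3 → 8, so m(5) = 8.
Codeword c = [11, 6, 3, 10, 10, 8] ∈ F_13^6.


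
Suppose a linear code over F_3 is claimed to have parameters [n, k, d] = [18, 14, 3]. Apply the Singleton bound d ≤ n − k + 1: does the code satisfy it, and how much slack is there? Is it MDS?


Singleton RHS = n − k + 1 = 5, slack = 2, bound satisfied, not MDS.

Singleton bound: d ≤ n − k + 1.
Here n = 18, k = 14, so n − k + 1 = 5.
Given d = 3, check d ≤ 5: YES.
Slack = (n − k + 1) − d = 2.
The code is NOT MDS (slack = 2 > 0).
Description: the claimed parameters are [18, 14, 3]_3; such a code would be non-MDS.


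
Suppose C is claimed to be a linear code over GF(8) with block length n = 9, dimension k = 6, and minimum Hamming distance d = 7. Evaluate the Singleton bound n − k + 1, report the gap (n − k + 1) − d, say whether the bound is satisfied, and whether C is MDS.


Singleton RHS = n − k + 1 = 4, slack = -3, bound violated (no such code; not MDS).

Singleton bound: d ≤ n − k + 1.
Here n = 9, k = 6, so n − k + 1 = 4.
Given d = 7, check d ≤ 4: NO.
Slack = (n − k + 1) − d = -3.
The slack is negative: d = 7 exceeds n − k + 1 = 4 by 3, so the Singleton bound is violated and no linear [9, 6, 7]_8 code can exist. In particular it is not MDS (MDS requires d = n − k + 1 exactly).
Description: the claimed parameters are [9, 6, 7]_8; such a code would be impossible (violates the Singleton bound).


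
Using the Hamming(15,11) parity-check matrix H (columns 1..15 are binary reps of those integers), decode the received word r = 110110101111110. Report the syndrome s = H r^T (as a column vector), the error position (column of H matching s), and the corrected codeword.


s = (0, 0, 1, 0)^T, error position = 2, corrected codeword c = 100110101111110

Compute s = H r^T mod 2 one row at a time:
  s_1 = 0 + 1 + 1 + 1 + 1 + 1 + 1 + 0 = 6 ≡ 0 (mod 2).
  s_2 = 1 + 1 + 0 + 1 + 1 + 1 + 1 + 0 = 6 ≡ 0 (mod 2).
  s_3 = 1 + 0 + 0 + 1 + 1 + 1 + 1 + 0 = 5 ≡ 1 (mod 2).
  s_4 = 1 + 0 + 1 + 1 + 1 + 1 + 1 + 0 = 6 ≡ 0 (mod 2).
s = (0, 0, 1, 0)^T — this equals column 2 of H (binary 0010), so error is at position 2.
Correct: flip bit 2 of r = 110110101111110 to get c = 100110101111110.


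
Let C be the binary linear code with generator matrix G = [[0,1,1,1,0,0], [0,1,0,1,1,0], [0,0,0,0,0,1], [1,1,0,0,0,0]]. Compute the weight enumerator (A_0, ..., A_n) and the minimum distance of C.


Weight distribution: A_0 = 1, A_1 = 1, A_2 = 2, A_3 = 6, A_4 = 5, A_5 = 1. Minimum distance d = 1.

Enumerate all 2^4 = 16 messages m ∈ F_2^4.
For each, compute codeword c = mG in F_2^6, then tally its weight.
  m = 0000 → c = 000000, weight = 0.
  m = 1000 → c = 011100, weight = 3.
  m = 0100 → c = 010110, weight = 3.
  m = 1100 → c = 001010, weight = 2.
  m = 0010 → c = 000001, weight = 1.
  m = 1010 → c = 011101, weight = 4.
  m = 0110 → c = 010111, weight = 4.
  m = 1110 → c = 001011, weight = 3.
  m = 0001 → c = 110000, weight = 2.
  m = 1001 → c = 101100, weight = 3.
  m = 0101 → c = 100110, weight = 3.
  m = 1101 → c = 111010, weight = 4.
  m = 0011 → c = 110001, weight = 3.
  m = 1011 → c = 101101, weight = 4.
  m = 0111 → c = 100111, weight = 4.
  m = 1111 → c = 111011, weight = 5.
Tally weights:
  weight 0: 1 codewords.
  weight 1: 1 codewords.
  weight 2: 2 codewords.
  weight 3: 6 codewords.
  weight 4: 5 codewords.
  weight 5: 1 codewords.
Minimum distance d = smallest w > 0 with A_w > 0 = 1.
Sanity: Σ A_w = 16 = 2^4 = 16 ✓.


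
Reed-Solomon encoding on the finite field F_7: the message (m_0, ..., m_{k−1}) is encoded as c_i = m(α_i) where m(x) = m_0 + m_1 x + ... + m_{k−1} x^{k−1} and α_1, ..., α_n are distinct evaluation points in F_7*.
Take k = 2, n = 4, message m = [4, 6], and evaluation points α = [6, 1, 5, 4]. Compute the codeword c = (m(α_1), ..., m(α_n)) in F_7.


c = [5, 3, 6, 0]

Message polynomial: m(x) = 4 + 6·x (mod 7).
For each evaluation point α_i, compute m(α_i) mod 7:
  α_1 = 6: Horner steps 6 → 5, so m(6) = 5.
  α_2 = 1: Horner steps 6 → 3, so m(1) = 3.
  α_3 = 5: Horner steps 6 → 6, so m(5) = 6.
  α_4 = 4: Horner steps 6 → 0, so m(4) = 0.
Codeword c = [5, 3, 6, 0] ∈ F_7^4.


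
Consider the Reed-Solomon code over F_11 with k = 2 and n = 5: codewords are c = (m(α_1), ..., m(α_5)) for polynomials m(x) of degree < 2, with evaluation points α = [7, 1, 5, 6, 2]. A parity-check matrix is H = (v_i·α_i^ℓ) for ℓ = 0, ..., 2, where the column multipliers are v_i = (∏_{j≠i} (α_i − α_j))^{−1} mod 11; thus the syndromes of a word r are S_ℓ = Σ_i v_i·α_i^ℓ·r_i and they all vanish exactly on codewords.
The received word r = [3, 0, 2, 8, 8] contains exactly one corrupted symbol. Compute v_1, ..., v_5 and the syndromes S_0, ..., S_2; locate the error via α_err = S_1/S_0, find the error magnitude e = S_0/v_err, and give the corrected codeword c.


S = (4, 8, 5), error at position 5, error magnitude e = 2, c = [3, 0, 2, 8, 6].

Step 1: column multipliers v_i = (∏_{j≠i}(α_i − α_j))^{−1} mod 11.
  i = 1 (α = 7): (7−1)(7−5)(7−6)(7−2) = 6·2·1·5 = 60 ≡ 5, so v_1 = 5^{−1} = 9 (mod 11).
  i = 2 (α = 1): (1−7)(1−5)(1−6)(1−2) = (−6)·(−4)·(−5)·(−1) = 120 ≡ 10, so v_2 = 10^{−1} = 10 (mod 11).
  i = 3 (α = 5): (5−7)(5−1)(5−6)(5−2) = (−2)·4·(−1)·3 = 24 ≡ 2, so v_3 = 2^{−1} = 6 (mod 11).
  i = 4 (α = 6): (6−7)(6−1)(6−5)(6−2) = (−1)·5·1·4 = −20 ≡ 2, so v_4 = 2^{−1} = 6 (mod 11).
  i = 5 (α = 2): (2−7)(2−1)(2−5)(2−6) = (−5)·1·(−3)·(−4) = −60 ≡ 6, so v_5 = 6^{−1} = 2 (mod 11).
  v = [9, 10, 6, 6, 2].
Step 2: syndromes of r = [3, 0, 2, 8, 8] (all sums mod 11).
  S_0 = Σ v_i r_i = 9·3 + 10·0 + 6·2 + 6·8 + 2·8 = 103 ≡ 4.
  S_1 = Σ v_i α_i r_i = 9·7·3 + 10·1·0 + 6·5·2 + 6·6·8 + 2·2·8 = 569 ≡ 8.
  α_i^2 mod 11 = [5, 1, 3, 3, 4].
  S_2 = Σ v_i α_i^2 r_i = 9·5·3 + 10·1·0 + 6·3·2 + 6·3·8 + 2·4·8 = 379 ≡ 5.
  S = (4, 8, 5) ≠ 0, so r is not a codeword (an error is present).
Step 3: locate the error. For a single error e at position i, S_ℓ = v_i·e·α_i^ℓ, so α_err = S_1/S_0.
  S_0^{−1} = 4^{−1} = 3 (mod 11), so α_err = 8·3 = 24 ≡ 2 = α_5. Error position i = 5.
  Consistency check: S_2/S_1 = 5·7 = 35 ≡ 2 = α_err ✓ (single-error assumption holds).
Step 4: error magnitude e = S_0/v_5 = S_0·∏_{j≠5}(α_5 − α_j) = 4·6 = 24 ≡ 2 (mod 11).
Step 5: correct position 5: c_5 = r_5 − e = 8 − 2 ≡ 6 (mod 11). Hence c = [3, 0, 2, 8, 6].
  Check: interpolating c through the α_i gives m(x) = 5 + 6·x (degree < 2) with m(α_i) = c_i for every i, so c is indeed a codeword.


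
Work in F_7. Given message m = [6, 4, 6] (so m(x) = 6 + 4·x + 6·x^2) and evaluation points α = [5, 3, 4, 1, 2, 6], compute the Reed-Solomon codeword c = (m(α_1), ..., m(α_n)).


c = [1, 2, 6, 2, 3, 1]

Message polynomial: m(x) = 6 + 4·x + 6·x^2 (mod 7).
For each evaluation point α_i, compute m(α_i) mod 7:
  α_1 = 5: Horner steps 6 → 6 → 1, so m(5) = 1.
  α_2 = 3: Horner steps 6 → 1 → 2, so m(3) = 2.
  α_3 = 4: Horner steps 6 → 0 → 6, so m(4) = 6.
  α_4 = 1: Horner steps 6 → 3 → 2, so m(1) = 2.
  α_5 = 2: Horner steps 6 → 2 → 3, so m(2) = 3.
  α_6 = 6: Horner steps 6 → 5 → 1, so m(6) = 1.
Codeword c = [1, 2, 6, 2, 3, 1] ∈ F_7^6.


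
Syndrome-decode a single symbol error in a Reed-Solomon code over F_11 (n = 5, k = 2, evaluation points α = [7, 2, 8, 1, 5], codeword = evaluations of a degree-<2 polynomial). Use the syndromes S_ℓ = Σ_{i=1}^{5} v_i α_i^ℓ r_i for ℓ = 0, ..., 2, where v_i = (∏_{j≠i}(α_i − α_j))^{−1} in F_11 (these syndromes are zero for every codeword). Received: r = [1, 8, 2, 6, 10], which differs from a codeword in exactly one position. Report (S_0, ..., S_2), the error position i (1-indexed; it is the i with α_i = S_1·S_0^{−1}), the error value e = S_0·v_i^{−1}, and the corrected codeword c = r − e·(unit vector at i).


S = (5, 10, 9), error at position 2, error magnitude e = 1, c = [1, 7, 2, 6, 10].

Step 1: column multipliers v_i = (∏_{j≠i}(α_i − α_j))^{−1} mod 11.
  i = 1 (α = 7): (7−2)(7−8)(7−1)(7−5) = 5·(−1)·6·2 = −60 ≡ 6, so v_1 = 6^{−1} = 2 (mod 11).
  i = 2 (α = 2): (2−7)(2−8)(2−1)(2−5) = (−5)·(−6)·1·(−3) = −90 ≡ 9, so v_2 = 9^{−1} = 5 (mod 11).
  i = 3 (α = 8): (8−7)(8−2)(8−1)(8−5) = 1·6·7·3 = 126 ≡ 5, so v_3 = 5^{−1} = 9 (mod 11).
  i = 4 (α = 1): (1−7)(1−2)(1−8)(1−5) = (−6)·(−1)·(−7)·(−4) = 168 ≡ 3, so v_4 = 3^{−1} = 4 (mod 11).
  i = 5 (α = 5): (5−7)(5−2)(5−8)(5−1) = (−2)·3·(−3)·4 = 72 ≡ 6, so v_5 = 6^{−1} = 2 (mod 11).
  v = [2, 5, 9, 4, 2].
Step 2: syndromes of r = [1, 8, 2, 6, 10] (all sums mod 11).
  S_0 = Σ v_i r_i = 2·1 + 5·8 + 9·2 + 4·6 + 2·10 = 104 ≡ 5.
  S_1 = Σ v_i α_i r_i = 2·7·1 + 5·2·8 + 9·8·2 + 4·1·6 + 2·5·10 = 362 ≡ 10.
  α_i^2 mod 11 = [5, 4, 9, 1, 3].
  S_2 = Σ v_i α_i^2 r_i = 2·5·1 + 5·4·8 + 9·9·2 + 4·1·6 + 2·3·10 = 416 ≡ 9.
  S = (5, 10, 9) ≠ 0, so r is not a codeword (an error is present).
Step 3: locate the error. For a single error e at position i, S_ℓ = v_i·e·α_i^ℓ, so α_err = S_1/S_0.
  S_0^{−1} = 5^{−1} = 9 (mod 11), so α_err = 10·9 = 90 ≡ 2 = α_2. Error position i = 2.
  Consistency check: S_2/S_1 = 9·10 = 90 ≡ 2 = α_err ✓ (single-error assumption holds).
Step 4: error magnitude e = S_0/v_2 = S_0·∏_{j≠2}(α_2 − α_j) = 5·9 = 45 ≡ 1 (mod 11).
Step 5: correct position 2: c_2 = r_2 − e = 8 − 1 ≡ 7 (mod 11). Hence c = [1, 7, 2, 6, 10].
  Check: interpolating c through the α_i gives m(x) = 5 + 1·x (degree < 2) with m(α_i) = c_i for every i, so c is indeed a codeword.


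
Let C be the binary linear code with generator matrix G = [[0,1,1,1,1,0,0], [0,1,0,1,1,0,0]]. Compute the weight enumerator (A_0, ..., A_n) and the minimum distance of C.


Weight distribution: A_0 = 1, A_1 = 1, A_3 = 1, A_4 = 1. Minimum distance d = 1.

Enumerate all 2^2 = 4 messages m ∈ F_2^2.
For each, compute codeword c = mG in F_2^7, then tally its weight.
  m = 00 → c = 0000000, weight = 0.
  m = 10 → c = 0111100, weight = 4.
  m = 01 → c = 0101100, weight = 3.
  m = 11 → c = 0010000, weight = 1.
Tally weights:
  weight 0: 1 codewords.
  weight 1: 1 codewords.
  weight 3: 1 codewords.
  weight 4: 1 codewords.
Minimum distance d = smallest w > 0 with A_w > 0 = 1.
Sanity: Σ A_w = 4 = 2^2 = 4 ✓.


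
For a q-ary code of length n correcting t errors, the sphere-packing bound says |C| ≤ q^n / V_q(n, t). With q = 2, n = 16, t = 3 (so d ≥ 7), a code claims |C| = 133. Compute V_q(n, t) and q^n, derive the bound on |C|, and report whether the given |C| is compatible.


V_q(n, t) = 697, q^n = 65536, Hamming bound = 94, |C| = 133 > bound (violated).

Step 1: Compute V_q(n, t) = Σ_{j=0}^3 C(n, j) (q−1)^j.
  j = 0: C(16,0)·(1)^0 = 1·1 = 1.
  j = 1: C(16,1)·(1)^1 = 16·1 = 16.
  j = 2: C(16,2)·(1)^2 = 120·1 = 120.
  j = 3: C(16,3)·(1)^3 = 560·1 = 560.
  V_q(n, t) = 1 + 16 + 120 + 560 = 697.
Step 2: q^n = 2^16 = 65536.
Step 3: Hamming bound ⌊q^n / V_q(n,t)⌋ = ⌊65536/697⌋ = 94.
Step 4: Compare |C| = 133 to 94: violated.
The claimed |C| lies above the Hamming bound, so no 2-ary code of length 16 with d ≥ 7 can have 133 codewords.


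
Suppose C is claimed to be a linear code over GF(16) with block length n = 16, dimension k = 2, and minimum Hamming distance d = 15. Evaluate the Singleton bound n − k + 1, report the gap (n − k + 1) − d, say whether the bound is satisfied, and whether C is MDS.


Singleton RHS = n − k + 1 = 15, slack = 0, bound satisfied, MDS.

Singleton bound: d ≤ n − k + 1.
Here n = 16, k = 2, so n − k + 1 = 15.
Given d = 15, check d ≤ 15: YES.
Slack = (n − k + 1) − d = 0.
The code is MDS (slack = 0).
Description: the claimed parameters are [16, 2, 15]_16; such a code would be MDS (meets Singleton bound).


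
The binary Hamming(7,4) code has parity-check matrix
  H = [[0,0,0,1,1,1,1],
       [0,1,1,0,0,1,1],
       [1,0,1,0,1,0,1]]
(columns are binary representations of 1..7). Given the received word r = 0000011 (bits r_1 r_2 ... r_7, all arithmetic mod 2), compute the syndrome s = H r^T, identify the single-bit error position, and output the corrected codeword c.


s = (0, 0, 1)^T, error position = 1, corrected codeword c = 1000011

Compute s = H r^T mod 2 one row at a time:
  s_1 = 0 + 0 + 1 + 1 = 2 ≡ 0 (mod 2).
  s_2 = 0 + 0 + 1 + 1 = 2 ≡ 0 (mod 2).
  s_3 = 0 + 0 + 0 + 1 = 1 ≡ 1 (mod 2).
s = (0, 0, 1)^T — this equals column 1 of H (binary 001), so error is at position 1.
Correct: flip bit 1 of r = 0000011 to get c = 1000011.
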